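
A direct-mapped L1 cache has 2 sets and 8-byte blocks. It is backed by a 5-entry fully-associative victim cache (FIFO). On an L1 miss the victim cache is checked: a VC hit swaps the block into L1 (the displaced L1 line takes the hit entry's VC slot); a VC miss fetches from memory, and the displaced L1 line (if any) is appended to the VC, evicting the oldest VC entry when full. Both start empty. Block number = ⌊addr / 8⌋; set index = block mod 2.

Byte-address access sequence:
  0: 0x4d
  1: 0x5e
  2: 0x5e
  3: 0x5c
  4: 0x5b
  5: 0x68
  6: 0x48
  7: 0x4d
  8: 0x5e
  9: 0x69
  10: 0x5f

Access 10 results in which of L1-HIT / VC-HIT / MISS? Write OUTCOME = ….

0: 0x4d (blk 9, set 1) → MISS  vc=[]
1: 0x5e (blk 11, set 1) → MISS  vc=[9]
2: 0x5e (blk 11, set 1) → L1-HIT  vc=[9]
3: 0x5c (blk 11, set 1) → L1-HIT  vc=[9]
4: 0x5b (blk 11, set 1) → L1-HIT  vc=[9]
5: 0x68 (blk 13, set 1) → MISS  vc=[9, 11]
6: 0x48 (blk 9, set 1) → VC-HIT  vc=[13, 11]
7: 0x4d (blk 9, set 1) → L1-HIT  vc=[13, 11]
8: 0x5e (blk 11, set 1) → VC-HIT  vc=[13, 9]
9: 0x69 (blk 13, set 1) → VC-HIT  vc=[11, 9]
10: 0x5f (blk 11, set 1) → VC-HIT  vc=[13, 9]

OUTCOME = VC-HIT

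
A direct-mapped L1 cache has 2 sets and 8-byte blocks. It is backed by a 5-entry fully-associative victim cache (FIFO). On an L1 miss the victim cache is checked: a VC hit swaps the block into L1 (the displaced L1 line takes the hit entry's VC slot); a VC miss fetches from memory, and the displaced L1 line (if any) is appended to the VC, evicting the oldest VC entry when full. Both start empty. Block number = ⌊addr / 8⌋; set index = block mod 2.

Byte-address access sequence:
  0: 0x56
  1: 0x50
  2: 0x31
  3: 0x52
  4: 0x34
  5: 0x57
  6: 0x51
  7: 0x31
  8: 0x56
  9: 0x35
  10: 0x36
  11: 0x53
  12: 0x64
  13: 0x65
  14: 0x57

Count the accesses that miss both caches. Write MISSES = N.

MISSES = 3

#0 0x56→b10/s0 MISS; vc=[]
#1 0x50→b10/s0 L1-HIT; vc=[]
#2 0x31→b6/s0 MISS; vc=[10]
#3 0x52→b10/s0 VC-HIT; vc=[6]
#4 0x34→b6/s0 VC-HIT; vc=[10]
#5 0x57→b10/s0 VC-HIT; vc=[6]
#6 0x51→b10/s0 L1-HIT; vc=[6]
#7 0x31→b6/s0 VC-HIT; vc=[10]
#8 0x56→b10/s0 VC-HIT; vc=[6]
#9 0x35→b6/s0 VC-HIT; vc=[10]
#10 0x36→b6/s0 L1-HIT; vc=[10]
#11 0x53→b10/s0 VC-HIT; vc=[6]
#12 0x64→b12/s0 MISS; vc=[6,10]
#13 0x65→b12/s0 L1-HIT; vc=[6,10]
#14 0x57→b10/s0 VC-HIT; vc=[6,12]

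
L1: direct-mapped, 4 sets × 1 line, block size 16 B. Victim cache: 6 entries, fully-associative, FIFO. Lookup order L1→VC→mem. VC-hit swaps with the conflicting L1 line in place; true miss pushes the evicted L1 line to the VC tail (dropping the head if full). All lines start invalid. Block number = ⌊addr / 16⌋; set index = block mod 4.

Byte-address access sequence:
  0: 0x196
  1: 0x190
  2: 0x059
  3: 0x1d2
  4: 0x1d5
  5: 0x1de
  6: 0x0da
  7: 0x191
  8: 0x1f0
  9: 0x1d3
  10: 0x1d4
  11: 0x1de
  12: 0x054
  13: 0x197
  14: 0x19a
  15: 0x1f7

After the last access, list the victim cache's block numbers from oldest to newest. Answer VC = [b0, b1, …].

VC = [13, 29, 5]

  [0] addr=0x196 blk=25 s=1: MISS | VC []
  [1] addr=0x190 blk=25 s=1: L1-HIT | VC []
  [2] addr=0x59 blk=5 s=1: MISS | VC [25]
  [3] addr=0x1d2 blk=29 s=1: MISS | VC [25, 5]
  [4] addr=0x1d5 blk=29 s=1: L1-HIT | VC [25, 5]
  [5] addr=0x1de blk=29 s=1: L1-HIT | VC [25, 5]
  [6] addr=0xda blk=13 s=1: MISS | VC [25, 5, 29]
  [7] addr=0x191 blk=25 s=1: VC-HIT | VC [13, 5, 29]
  [8] addr=0x1f0 blk=31 s=3: MISS | VC [13, 5, 29]
  [9] addr=0x1d3 blk=29 s=1: VC-HIT | VC [13, 5, 25]
  [10] addr=0x1d4 blk=29 s=1: L1-HIT | VC [13, 5, 25]
  [11] addr=0x1de blk=29 s=1: L1-HIT | VC [13, 5, 25]
  [12] addr=0x54 blk=5 s=1: VC-HIT | VC [13, 29, 25]
  [13] addr=0x197 blk=25 s=1: VC-HIT | VC [13, 29, 5]
  [14] addr=0x19a blk=25 s=1: L1-HIT | VC [13, 29, 5]
  [15] addr=0x1f7 blk=31 s=3: L1-HIT | VC [13, 29, 5]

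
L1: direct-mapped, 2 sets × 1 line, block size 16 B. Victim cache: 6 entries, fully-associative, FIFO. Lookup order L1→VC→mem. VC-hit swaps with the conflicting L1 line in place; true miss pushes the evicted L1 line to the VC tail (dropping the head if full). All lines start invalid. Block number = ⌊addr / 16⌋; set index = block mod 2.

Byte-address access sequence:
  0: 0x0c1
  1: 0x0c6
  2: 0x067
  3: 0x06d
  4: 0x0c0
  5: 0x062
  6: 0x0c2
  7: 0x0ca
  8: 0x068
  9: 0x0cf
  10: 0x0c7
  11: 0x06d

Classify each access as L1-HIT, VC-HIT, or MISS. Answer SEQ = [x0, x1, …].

#0 0xc1→b12/s0 MISS; vc=[]
#1 0xc6→b12/s0 L1-HIT; vc=[]
#2 0x67→b6/s0 MISS; vc=[12]
#3 0x6d→b6/s0 L1-HIT; vc=[12]
#4 0xc0→b12/s0 VC-HIT; vc=[6]
#5 0x62→b6/s0 VC-HIT; vc=[12]
#6 0xc2→b12/s0 VC-HIT; vc=[6]
#7 0xca→b12/s0 L1-HIT; vc=[6]
#8 0x68→b6/s0 VC-HIT; vc=[12]
#9 0xcf→b12/s0 VC-HIT; vc=[6]
#10 0xc7→b12/s0 L1-HIT; vc=[6]
#11 0x6d→b6/s0 VC-HIT; vc=[12]

SEQ = [MISS, L1-HIT, MISS, L1-HIT, VC-HIT, VC-HIT, VC-HIT, L1-HIT, VC-HIT, VC-HIT, L1-HIT, VC-HIT]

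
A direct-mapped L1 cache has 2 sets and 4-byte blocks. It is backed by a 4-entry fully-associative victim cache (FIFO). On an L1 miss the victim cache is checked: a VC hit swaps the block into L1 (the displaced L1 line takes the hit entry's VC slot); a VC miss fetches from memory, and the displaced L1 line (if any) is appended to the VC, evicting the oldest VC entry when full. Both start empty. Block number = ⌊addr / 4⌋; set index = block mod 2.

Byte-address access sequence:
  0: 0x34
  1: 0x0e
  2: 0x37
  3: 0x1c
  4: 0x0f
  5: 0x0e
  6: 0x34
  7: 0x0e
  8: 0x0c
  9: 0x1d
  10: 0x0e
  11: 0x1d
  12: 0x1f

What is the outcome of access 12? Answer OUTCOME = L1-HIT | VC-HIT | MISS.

0: 0x34 (blk 13, set 1) → MISS  vc=[]
1: 0xe (blk 3, set 1) → MISS  vc=[13]
2: 0x37 (blk 13, set 1) → VC-HIT  vc=[3]
3: 0x1c (blk 7, set 1) → MISS  vc=[3, 13]
4: 0xf (blk 3, set 1) → VC-HIT  vc=[7, 13]
5: 0xe (blk 3, set 1) → L1-HIT  vc=[7, 13]
6: 0x34 (blk 13, set 1) → VC-HIT  vc=[7, 3]
7: 0xe (blk 3, set 1) → VC-HIT  vc=[7, 13]
8: 0xc (blk 3, set 1) → L1-HIT  vc=[7, 13]
9: 0x1d (blk 7, set 1) → VC-HIT  vc=[3, 13]
10: 0xe (blk 3, set 1) → VC-HIT  vc=[7, 13]
11: 0x1d (blk 7, set 1) → VC-HIT  vc=[3, 13]
12: 0x1f (blk 7, set 1) → L1-HIT  vc=[3, 13]

OUTCOME = L1-HIT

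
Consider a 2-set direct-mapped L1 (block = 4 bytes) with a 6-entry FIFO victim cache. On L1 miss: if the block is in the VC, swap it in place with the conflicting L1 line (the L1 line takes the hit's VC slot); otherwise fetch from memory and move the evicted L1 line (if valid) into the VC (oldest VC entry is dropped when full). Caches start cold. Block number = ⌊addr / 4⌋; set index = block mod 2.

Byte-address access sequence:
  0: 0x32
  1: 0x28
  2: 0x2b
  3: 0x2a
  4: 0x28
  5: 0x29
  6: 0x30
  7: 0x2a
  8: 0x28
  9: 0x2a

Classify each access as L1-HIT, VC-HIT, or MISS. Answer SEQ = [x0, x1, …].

SEQ = [MISS, MISS, L1-HIT, L1-HIT, L1-HIT, L1-HIT, VC-HIT, VC-HIT, L1-HIT, L1-HIT]

0: 0x32 (blk 12, set 0) → MISS  vc=[]
1: 0x28 (blk 10, set 0) → MISS  vc=[12]
2: 0x2b (blk 10, set 0) → L1-HIT  vc=[12]
3: 0x2a (blk 10, set 0) → L1-HIT  vc=[12]
4: 0x28 (blk 10, set 0) → L1-HIT  vc=[12]
5: 0x29 (blk 10, set 0) → L1-HIT  vc=[12]
6: 0x30 (blk 12, set 0) → VC-HIT  vc=[10]
7: 0x2a (blk 10, set 0) → VC-HIT  vc=[12]
8: 0x28 (blk 10, set 0) → L1-HIT  vc=[12]
9: 0x2a (blk 10, set 0) → L1-HIT  vc=[12]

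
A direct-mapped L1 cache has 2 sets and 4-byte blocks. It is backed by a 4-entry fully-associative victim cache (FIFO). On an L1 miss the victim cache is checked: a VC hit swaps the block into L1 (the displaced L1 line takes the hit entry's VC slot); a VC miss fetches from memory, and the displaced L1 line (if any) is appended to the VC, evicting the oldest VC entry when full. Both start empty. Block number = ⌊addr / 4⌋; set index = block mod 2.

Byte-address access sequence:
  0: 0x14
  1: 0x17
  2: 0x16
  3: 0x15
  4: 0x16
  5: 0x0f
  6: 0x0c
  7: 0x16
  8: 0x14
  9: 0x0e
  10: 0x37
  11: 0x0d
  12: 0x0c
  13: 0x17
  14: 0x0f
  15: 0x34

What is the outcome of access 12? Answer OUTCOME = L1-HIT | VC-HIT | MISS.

OUTCOME = L1-HIT

  [0] addr=0x14 blk=5 s=1: MISS | VC []
  [1] addr=0x17 blk=5 s=1: L1-HIT | VC []
  [2] addr=0x16 blk=5 s=1: L1-HIT | VC []
  [3] addr=0x15 blk=5 s=1: L1-HIT | VC []
  [4] addr=0x16 blk=5 s=1: L1-HIT | VC []
  [5] addr=0xf blk=3 s=1: MISS | VC [5]
  [6] addr=0xc blk=3 s=1: L1-HIT | VC [5]
  [7] addr=0x16 blk=5 s=1: VC-HIT | VC [3]
  [8] addr=0x14 blk=5 s=1: L1-HIT | VC [3]
  [9] addr=0xe blk=3 s=1: VC-HIT | VC [5]
  [10] addr=0x37 blk=13 s=1: MISS | VC [5, 3]
  [11] addr=0xd blk=3 s=1: VC-HIT | VC [5, 13]
  [12] addr=0xc blk=3 s=1: L1-HIT | VC [5, 13]
  [13] addr=0x17 blk=5 s=1: VC-HIT | VC [3, 13]
  [14] addr=0xf blk=3 s=1: VC-HIT | VC [5, 13]
  [15] addr=0x34 blk=13 s=1: VC-HIT | VC [5, 3]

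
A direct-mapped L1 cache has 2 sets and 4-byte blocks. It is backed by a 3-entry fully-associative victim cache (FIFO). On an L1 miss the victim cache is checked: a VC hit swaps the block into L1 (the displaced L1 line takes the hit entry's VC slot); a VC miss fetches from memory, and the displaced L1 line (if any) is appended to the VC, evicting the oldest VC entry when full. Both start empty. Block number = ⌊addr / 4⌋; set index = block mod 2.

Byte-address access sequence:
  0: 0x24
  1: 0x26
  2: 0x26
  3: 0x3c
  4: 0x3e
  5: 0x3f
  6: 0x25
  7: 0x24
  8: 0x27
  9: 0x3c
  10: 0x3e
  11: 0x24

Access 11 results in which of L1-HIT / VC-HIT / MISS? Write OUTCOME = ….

OUTCOME = VC-HIT

0: 0x24 (blk 9, set 1) → MISS  vc=[]
1: 0x26 (blk 9, set 1) → L1-HIT  vc=[]
2: 0x26 (blk 9, set 1) → L1-HIT  vc=[]
3: 0x3c (blk 15, set 1) → MISS  vc=[9]
4: 0x3e (blk 15, set 1) → L1-HIT  vc=[9]
5: 0x3f (blk 15, set 1) → L1-HIT  vc=[9]
6: 0x25 (blk 9, set 1) → VC-HIT  vc=[15]
7: 0x24 (blk 9, set 1) → L1-HIT  vc=[15]
8: 0x27 (blk 9, set 1) → L1-HIT  vc=[15]
9: 0x3c (blk 15, set 1) → VC-HIT  vc=[9]
10: 0x3e (blk 15, set 1) → L1-HIT  vc=[9]
11: 0x24 (blk 9, set 1) → VC-HIT  vc=[15]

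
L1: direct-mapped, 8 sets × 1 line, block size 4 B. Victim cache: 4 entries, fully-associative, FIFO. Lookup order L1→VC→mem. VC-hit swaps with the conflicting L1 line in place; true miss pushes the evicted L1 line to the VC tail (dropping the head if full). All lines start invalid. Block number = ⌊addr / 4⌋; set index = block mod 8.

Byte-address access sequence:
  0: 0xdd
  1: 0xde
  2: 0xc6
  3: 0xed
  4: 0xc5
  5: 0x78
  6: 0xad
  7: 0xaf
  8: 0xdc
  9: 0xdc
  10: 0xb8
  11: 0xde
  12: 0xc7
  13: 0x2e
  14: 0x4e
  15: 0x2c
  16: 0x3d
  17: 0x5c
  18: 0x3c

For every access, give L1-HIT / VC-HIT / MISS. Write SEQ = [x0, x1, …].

SEQ = [MISS, L1-HIT, MISS, MISS, L1-HIT, MISS, MISS, L1-HIT, L1-HIT, L1-HIT, MISS, L1-HIT, L1-HIT, MISS, MISS, VC-HIT, MISS, MISS, VC-HIT]

0: 0xdd (blk 55, set 7) → MISS  vc=[]
1: 0xde (blk 55, set 7) → L1-HIT  vc=[]
2: 0xc6 (blk 49, set 1) → MISS  vc=[]
3: 0xed (blk 59, set 3) → MISS  vc=[]
4: 0xc5 (blk 49, set 1) → L1-HIT  vc=[]
5: 0x78 (blk 30, set 6) → MISS  vc=[]
6: 0xad (blk 43, set 3) → MISS  vc=[59]
7: 0xaf (blk 43, set 3) → L1-HIT  vc=[59]
8: 0xdc (blk 55, set 7) → L1-HIT  vc=[59]
9: 0xdc (blk 55, set 7) → L1-HIT  vc=[59]
10: 0xb8 (blk 46, set 6) → MISS  vc=[59, 30]
11: 0xde (blk 55, set 7) → L1-HIT  vc=[59, 30]
12: 0xc7 (blk 49, set 1) → L1-HIT  vc=[59, 30]
13: 0x2e (blk 11, set 3) → MISS  vc=[59, 30, 43]
14: 0x4e (blk 19, set 3) → MISS  vc=[59, 30, 43, 11]
15: 0x2c (blk 11, set 3) → VC-HIT  vc=[59, 30, 43, 19]
16: 0x3d (blk 15, set 7) → MISS  vc=[30, 43, 19, 55]
17: 0x5c (blk 23, set 7) → MISS  vc=[43, 19, 55, 15]
18: 0x3c (blk 15, set 7) → VC-HIT  vc=[43, 19, 55, 23]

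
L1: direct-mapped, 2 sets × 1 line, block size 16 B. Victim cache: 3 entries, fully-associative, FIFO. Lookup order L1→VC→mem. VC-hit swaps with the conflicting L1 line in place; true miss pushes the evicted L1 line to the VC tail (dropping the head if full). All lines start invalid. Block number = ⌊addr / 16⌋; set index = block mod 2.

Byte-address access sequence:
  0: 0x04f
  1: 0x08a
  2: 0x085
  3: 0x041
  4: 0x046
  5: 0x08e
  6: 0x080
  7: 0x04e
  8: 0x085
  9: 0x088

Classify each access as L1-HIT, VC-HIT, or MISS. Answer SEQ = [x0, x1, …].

  [0] addr=0x4f blk=4 s=0: MISS | VC []
  [1] addr=0x8a blk=8 s=0: MISS | VC [4]
  [2] addr=0x85 blk=8 s=0: L1-HIT | VC [4]
  [3] addr=0x41 blk=4 s=0: VC-HIT | VC [8]
  [4] addr=0x46 blk=4 s=0: L1-HIT | VC [8]
  [5] addr=0x8e blk=8 s=0: VC-HIT | VC [4]
  [6] addr=0x80 blk=8 s=0: L1-HIT | VC [4]
  [7] addr=0x4e blk=4 s=0: VC-HIT | VC [8]
  [8] addr=0x85 blk=8 s=0: VC-HIT | VC [4]
  [9] addr=0x88 blk=8 s=0: L1-HIT | VC [4]

SEQ = [MISS, MISS, L1-HIT, VC-HIT, L1-HIT, VC-HIT, L1-HIT, VC-HIT, VC-HIT, L1-HIT]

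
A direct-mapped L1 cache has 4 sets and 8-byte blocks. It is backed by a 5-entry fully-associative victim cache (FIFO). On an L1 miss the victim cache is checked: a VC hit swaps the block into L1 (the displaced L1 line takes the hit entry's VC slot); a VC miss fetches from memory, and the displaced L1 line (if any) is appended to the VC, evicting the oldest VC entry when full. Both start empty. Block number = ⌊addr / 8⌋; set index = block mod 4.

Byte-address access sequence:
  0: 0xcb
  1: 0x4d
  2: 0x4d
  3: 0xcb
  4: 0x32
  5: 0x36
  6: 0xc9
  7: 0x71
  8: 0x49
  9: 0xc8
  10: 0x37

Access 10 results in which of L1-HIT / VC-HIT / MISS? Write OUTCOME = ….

#0 0xcb→b25/s1 MISS; vc=[]
#1 0x4d→b9/s1 MISS; vc=[25]
#2 0x4d→b9/s1 L1-HIT; vc=[25]
#3 0xcb→b25/s1 VC-HIT; vc=[9]
#4 0x32→b6/s2 MISS; vc=[9]
#5 0x36→b6/s2 L1-HIT; vc=[9]
#6 0xc9→b25/s1 L1-HIT; vc=[9]
#7 0x71→b14/s2 MISS; vc=[9,6]
#8 0x49→b9/s1 VC-HIT; vc=[25,6]
#9 0xc8→b25/s1 VC-HIT; vc=[9,6]
#10 0x37→b6/s2 VC-HIT; vc=[9,14]

OUTCOME = VC-HIT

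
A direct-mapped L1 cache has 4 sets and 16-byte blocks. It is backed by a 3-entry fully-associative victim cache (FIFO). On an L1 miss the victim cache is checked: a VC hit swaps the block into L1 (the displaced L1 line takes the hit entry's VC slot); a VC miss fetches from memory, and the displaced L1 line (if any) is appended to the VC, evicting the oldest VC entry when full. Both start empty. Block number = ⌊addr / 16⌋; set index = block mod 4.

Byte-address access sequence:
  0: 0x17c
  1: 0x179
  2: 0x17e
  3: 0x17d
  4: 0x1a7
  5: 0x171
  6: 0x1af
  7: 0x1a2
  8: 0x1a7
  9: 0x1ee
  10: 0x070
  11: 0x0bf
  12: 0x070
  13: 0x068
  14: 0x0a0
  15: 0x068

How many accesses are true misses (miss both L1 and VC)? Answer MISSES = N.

0: 0x17c (blk 23, set 3) → MISS  vc=[]
1: 0x179 (blk 23, set 3) → L1-HIT  vc=[]
2: 0x17e (blk 23, set 3) → L1-HIT  vc=[]
3: 0x17d (blk 23, set 3) → L1-HIT  vc=[]
4: 0x1a7 (blk 26, set 2) → MISS  vc=[]
5: 0x171 (blk 23, set 3) → L1-HIT  vc=[]
6: 0x1af (blk 26, set 2) → L1-HIT  vc=[]
7: 0x1a2 (blk 26, set 2) → L1-HIT  vc=[]
8: 0x1a7 (blk 26, set 2) → L1-HIT  vc=[]
9: 0x1ee (blk 30, set 2) → MISS  vc=[26]
10: 0x70 (blk 7, set 3) → MISS  vc=[26, 23]
11: 0xbf (blk 11, set 3) → MISS  vc=[26, 23, 7]
12: 0x70 (blk 7, set 3) → VC-HIT  vc=[26, 23, 11]
13: 0x68 (blk 6, set 2) → MISS  vc=[23, 11, 30]
14: 0xa0 (blk 10, set 2) → MISS  vc=[11, 30, 6]
15: 0x68 (blk 6, set 2) → VC-HIT  vc=[11, 30, 10]

MISSES = 7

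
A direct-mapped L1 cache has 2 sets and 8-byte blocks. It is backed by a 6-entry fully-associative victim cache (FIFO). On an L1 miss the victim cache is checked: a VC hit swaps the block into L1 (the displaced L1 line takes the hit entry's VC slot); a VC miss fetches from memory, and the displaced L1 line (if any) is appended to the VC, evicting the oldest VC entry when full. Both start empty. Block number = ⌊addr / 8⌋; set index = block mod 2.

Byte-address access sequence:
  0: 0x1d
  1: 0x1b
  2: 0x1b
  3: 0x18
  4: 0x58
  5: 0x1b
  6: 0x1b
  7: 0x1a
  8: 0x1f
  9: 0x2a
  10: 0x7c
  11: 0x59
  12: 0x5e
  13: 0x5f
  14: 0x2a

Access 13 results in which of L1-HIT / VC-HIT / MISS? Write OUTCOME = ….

#0 0x1d→b3/s1 MISS; vc=[]
#1 0x1b→b3/s1 L1-HIT; vc=[]
#2 0x1b→b3/s1 L1-HIT; vc=[]
#3 0x18→b3/s1 L1-HIT; vc=[]
#4 0x58→b11/s1 MISS; vc=[3]
#5 0x1b→b3/s1 VC-HIT; vc=[11]
#6 0x1b→b3/s1 L1-HIT; vc=[11]
#7 0x1a→b3/s1 L1-HIT; vc=[11]
#8 0x1f→b3/s1 L1-HIT; vc=[11]
#9 0x2a→b5/s1 MISS; vc=[11,3]
#10 0x7c→b15/s1 MISS; vc=[11,3,5]
#11 0x59→b11/s1 VC-HIT; vc=[15,3,5]
#12 0x5e→b11/s1 L1-HIT; vc=[15,3,5]
#13 0x5f→b11/s1 L1-HIT; vc=[15,3,5]
#14 0x2a→b5/s1 VC-HIT; vc=[15,3,11]

OUTCOME = L1-HIT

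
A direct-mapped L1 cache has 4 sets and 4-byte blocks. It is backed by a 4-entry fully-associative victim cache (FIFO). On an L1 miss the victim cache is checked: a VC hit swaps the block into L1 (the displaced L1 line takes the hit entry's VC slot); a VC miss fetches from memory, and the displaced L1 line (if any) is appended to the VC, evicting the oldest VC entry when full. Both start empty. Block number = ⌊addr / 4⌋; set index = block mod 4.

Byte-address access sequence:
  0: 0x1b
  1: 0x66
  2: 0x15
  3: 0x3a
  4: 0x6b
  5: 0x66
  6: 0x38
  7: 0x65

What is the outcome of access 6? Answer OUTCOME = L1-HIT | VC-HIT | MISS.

OUTCOME = VC-HIT

0: 0x1b (blk 6, set 2) → MISS  vc=[]
1: 0x66 (blk 25, set 1) → MISS  vc=[]
2: 0x15 (blk 5, set 1) → MISS  vc=[25]
3: 0x3a (blk 14, set 2) → MISS  vc=[25, 6]
4: 0x6b (blk 26, set 2) → MISS  vc=[25, 6, 14]
5: 0x66 (blk 25, set 1) → VC-HIT  vc=[5, 6, 14]
6: 0x38 (blk 14, set 2) → VC-HIT  vc=[5, 6, 26]
7: 0x65 (blk 25, set 1) → L1-HIT  vc=[5, 6, 26]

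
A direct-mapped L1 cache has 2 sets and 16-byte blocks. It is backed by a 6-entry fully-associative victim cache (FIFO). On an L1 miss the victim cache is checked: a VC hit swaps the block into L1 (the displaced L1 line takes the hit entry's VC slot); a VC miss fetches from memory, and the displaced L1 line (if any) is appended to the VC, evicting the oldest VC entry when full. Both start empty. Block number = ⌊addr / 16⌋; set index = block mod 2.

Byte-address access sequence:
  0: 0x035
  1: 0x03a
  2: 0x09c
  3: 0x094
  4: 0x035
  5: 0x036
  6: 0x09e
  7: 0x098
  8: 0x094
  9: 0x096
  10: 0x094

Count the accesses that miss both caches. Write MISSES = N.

MISSES = 2

0: 0x35 (blk 3, set 1) → MISS  vc=[]
1: 0x3a (blk 3, set 1) → L1-HIT  vc=[]
2: 0x9c (blk 9, set 1) → MISS  vc=[3]
3: 0x94 (blk 9, set 1) → L1-HIT  vc=[3]
4: 0x35 (blk 3, set 1) → VC-HIT  vc=[9]
5: 0x36 (blk 3, set 1) → L1-HIT  vc=[9]
6: 0x9e (blk 9, set 1) → VC-HIT  vc=[3]
7: 0x98 (blk 9, set 1) → L1-HIT  vc=[3]
8: 0x94 (blk 9, set 1) → L1-HIT  vc=[3]
9: 0x96 (blk 9, set 1) → L1-HIT  vc=[3]
10: 0x94 (blk 9, set 1) → L1-HIT  vc=[3]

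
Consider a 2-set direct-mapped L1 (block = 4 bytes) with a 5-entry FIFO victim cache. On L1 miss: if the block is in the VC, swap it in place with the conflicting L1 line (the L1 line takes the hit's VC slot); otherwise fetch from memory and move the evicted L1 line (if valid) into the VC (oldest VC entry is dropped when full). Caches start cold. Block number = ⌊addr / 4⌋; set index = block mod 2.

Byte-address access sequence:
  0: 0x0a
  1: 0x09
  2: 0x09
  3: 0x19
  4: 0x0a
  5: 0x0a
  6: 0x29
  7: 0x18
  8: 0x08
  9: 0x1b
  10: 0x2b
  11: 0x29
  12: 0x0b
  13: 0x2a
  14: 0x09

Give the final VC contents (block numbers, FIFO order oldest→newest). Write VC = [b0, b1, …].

  [0] addr=0xa blk=2 s=0: MISS | VC []
  [1] addr=0x9 blk=2 s=0: L1-HIT | VC []
  [2] addr=0x9 blk=2 s=0: L1-HIT | VC []
  [3] addr=0x19 blk=6 s=0: MISS | VC [2]
  [4] addr=0xa blk=2 s=0: VC-HIT | VC [6]
  [5] addr=0xa blk=2 s=0: L1-HIT | VC [6]
  [6] addr=0x29 blk=10 s=0: MISS | VC [6, 2]
  [7] addr=0x18 blk=6 s=0: VC-HIT | VC [10, 2]
  [8] addr=0x8 blk=2 s=0: VC-HIT | VC [10, 6]
  [9] addr=0x1b blk=6 s=0: VC-HIT | VC [10, 2]
  [10] addr=0x2b blk=10 s=0: VC-HIT | VC [6, 2]
  [11] addr=0x29 blk=10 s=0: L1-HIT | VC [6, 2]
  [12] addr=0xb blk=2 s=0: VC-HIT | VC [6, 10]
  [13] addr=0x2a blk=10 s=0: VC-HIT | VC [6, 2]
  [14] addr=0x9 blk=2 s=0: VC-HIT | VC [6, 10]

VC = [6, 10]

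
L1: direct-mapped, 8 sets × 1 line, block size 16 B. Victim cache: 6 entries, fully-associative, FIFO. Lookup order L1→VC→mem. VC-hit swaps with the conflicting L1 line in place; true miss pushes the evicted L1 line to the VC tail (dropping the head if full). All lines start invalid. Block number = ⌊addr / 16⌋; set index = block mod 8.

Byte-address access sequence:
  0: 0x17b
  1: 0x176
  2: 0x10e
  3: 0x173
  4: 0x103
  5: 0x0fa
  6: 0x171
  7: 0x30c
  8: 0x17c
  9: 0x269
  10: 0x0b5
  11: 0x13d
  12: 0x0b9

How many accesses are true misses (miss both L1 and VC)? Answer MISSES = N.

#0 0x17b→b23/s7 MISS; vc=[]
#1 0x176→b23/s7 L1-HIT; vc=[]
#2 0x10e→b16/s0 MISS; vc=[]
#3 0x173→b23/s7 L1-HIT; vc=[]
#4 0x103→b16/s0 L1-HIT; vc=[]
#5 0xfa→b15/s7 MISS; vc=[23]
#6 0x171→b23/s7 VC-HIT; vc=[15]
#7 0x30c→b48/s0 MISS; vc=[15,16]
#8 0x17c→b23/s7 L1-HIT; vc=[15,16]
#9 0x269→b38/s6 MISS; vc=[15,16]
#10 0xb5→b11/s3 MISS; vc=[15,16]
#11 0x13d→b19/s3 MISS; vc=[15,16,11]
#12 0xb9→b11/s3 VC-HIT; vc=[15,16,19]

MISSES = 7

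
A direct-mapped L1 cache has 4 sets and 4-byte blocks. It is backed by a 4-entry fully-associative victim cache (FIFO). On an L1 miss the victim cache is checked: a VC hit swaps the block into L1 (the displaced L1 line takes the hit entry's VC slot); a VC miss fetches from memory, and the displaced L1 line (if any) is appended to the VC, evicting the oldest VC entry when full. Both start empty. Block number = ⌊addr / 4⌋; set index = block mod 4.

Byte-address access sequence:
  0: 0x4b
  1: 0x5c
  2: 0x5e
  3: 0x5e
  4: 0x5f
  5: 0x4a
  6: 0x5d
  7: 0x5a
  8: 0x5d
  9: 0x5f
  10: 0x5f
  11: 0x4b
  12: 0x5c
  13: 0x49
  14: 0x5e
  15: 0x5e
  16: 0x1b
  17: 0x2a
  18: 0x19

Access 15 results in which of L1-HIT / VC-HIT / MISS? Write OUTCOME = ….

OUTCOME = L1-HIT

#0 0x4b→b18/s2 MISS; vc=[]
#1 0x5c→b23/s3 MISS; vc=[]
#2 0x5e→b23/s3 L1-HIT; vc=[]
#3 0x5e→b23/s3 L1-HIT; vc=[]
#4 0x5f→b23/s3 L1-HIT; vc=[]
#5 0x4a→b18/s2 L1-HIT; vc=[]
#6 0x5d→b23/s3 L1-HIT; vc=[]
#7 0x5a→b22/s2 MISS; vc=[18]
#8 0x5d→b23/s3 L1-HIT; vc=[18]
#9 0x5f→b23/s3 L1-HIT; vc=[18]
#10 0x5f→b23/s3 L1-HIT; vc=[18]
#11 0x4b→b18/s2 VC-HIT; vc=[22]
#12 0x5c→b23/s3 L1-HIT; vc=[22]
#13 0x49→b18/s2 L1-HIT; vc=[22]
#14 0x5e→b23/s3 L1-HIT; vc=[22]
#15 0x5e→b23/s3 L1-HIT; vc=[22]
#16 0x1b→b6/s2 MISS; vc=[22,18]
#17 0x2a→b10/s2 MISS; vc=[22,18,6]
#18 0x19→b6/s2 VC-HIT; vc=[22,18,10]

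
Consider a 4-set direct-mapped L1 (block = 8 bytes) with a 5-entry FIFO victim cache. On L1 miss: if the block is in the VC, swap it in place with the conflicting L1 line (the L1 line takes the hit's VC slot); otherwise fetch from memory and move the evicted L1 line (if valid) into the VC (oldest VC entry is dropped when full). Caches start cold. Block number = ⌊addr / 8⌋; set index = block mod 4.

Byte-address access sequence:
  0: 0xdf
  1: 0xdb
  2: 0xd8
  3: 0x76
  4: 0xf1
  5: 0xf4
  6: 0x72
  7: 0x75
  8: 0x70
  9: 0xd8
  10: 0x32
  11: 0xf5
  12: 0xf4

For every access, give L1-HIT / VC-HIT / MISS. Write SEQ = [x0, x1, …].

SEQ = [MISS, L1-HIT, L1-HIT, MISS, MISS, L1-HIT, VC-HIT, L1-HIT, L1-HIT, L1-HIT, MISS, VC-HIT, L1-HIT]

  [0] addr=0xdf blk=27 s=3: MISS | VC []
  [1] addr=0xdb blk=27 s=3: L1-HIT | VC []
  [2] addr=0xd8 blk=27 s=3: L1-HIT | VC []
  [3] addr=0x76 blk=14 s=2: MISS | VC []
  [4] addr=0xf1 blk=30 s=2: MISS | VC [14]
  [5] addr=0xf4 blk=30 s=2: L1-HIT | VC [14]
  [6] addr=0x72 blk=14 s=2: VC-HIT | VC [30]
  [7] addr=0x75 blk=14 s=2: L1-HIT | VC [30]
  [8] addr=0x70 blk=14 s=2: L1-HIT | VC [30]
  [9] addr=0xd8 blk=27 s=3: L1-HIT | VC [30]
  [10] addr=0x32 blk=6 s=2: MISS | VC [30, 14]
  [11] addr=0xf5 blk=30 s=2: VC-HIT | VC [6, 14]
  [12] addr=0xf4 blk=30 s=2: L1-HIT | VC [6, 14]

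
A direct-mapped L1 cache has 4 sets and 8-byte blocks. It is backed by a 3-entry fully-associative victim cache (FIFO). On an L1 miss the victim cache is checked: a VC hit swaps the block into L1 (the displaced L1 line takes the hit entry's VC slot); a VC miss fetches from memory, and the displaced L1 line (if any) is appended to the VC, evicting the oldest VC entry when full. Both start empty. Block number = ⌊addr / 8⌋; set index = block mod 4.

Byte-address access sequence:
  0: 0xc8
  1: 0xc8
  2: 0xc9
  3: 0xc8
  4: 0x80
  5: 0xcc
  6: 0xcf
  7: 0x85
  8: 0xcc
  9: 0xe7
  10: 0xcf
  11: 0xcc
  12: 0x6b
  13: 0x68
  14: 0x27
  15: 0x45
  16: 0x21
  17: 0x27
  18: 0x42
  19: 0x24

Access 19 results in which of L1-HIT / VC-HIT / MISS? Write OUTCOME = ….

OUTCOME = VC-HIT

  [0] addr=0xc8 blk=25 s=1: MISS | VC []
  [1] addr=0xc8 blk=25 s=1: L1-HIT | VC []
  [2] addr=0xc9 blk=25 s=1: L1-HIT | VC []
  [3] addr=0xc8 blk=25 s=1: L1-HIT | VC []
  [4] addr=0x80 blk=16 s=0: MISS | VC []
  [5] addr=0xcc blk=25 s=1: L1-HIT | VC []
  [6] addr=0xcf blk=25 s=1: L1-HIT | VC []
  [7] addr=0x85 blk=16 s=0: L1-HIT | VC []
  [8] addr=0xcc blk=25 s=1: L1-HIT | VC []
  [9] addr=0xe7 blk=28 s=0: MISS | VC [16]
  [10] addr=0xcf blk=25 s=1: L1-HIT | VC [16]
  [11] addr=0xcc blk=25 s=1: L1-HIT | VC [16]
  [12] addr=0x6b blk=13 s=1: MISS | VC [16, 25]
  [13] addr=0x68 blk=13 s=1: L1-HIT | VC [16, 25]
  [14] addr=0x27 blk=4 s=0: MISS | VC [16, 25, 28]
  [15] addr=0x45 blk=8 s=0: MISS | VC [25, 28, 4]
  [16] addr=0x21 blk=4 s=0: VC-HIT | VC [25, 28, 8]
  [17] addr=0x27 blk=4 s=0: L1-HIT | VC [25, 28, 8]
  [18] addr=0x42 blk=8 s=0: VC-HIT | VC [25, 28, 4]
  [19] addr=0x24 blk=4 s=0: VC-HIT | VC [25, 28, 8]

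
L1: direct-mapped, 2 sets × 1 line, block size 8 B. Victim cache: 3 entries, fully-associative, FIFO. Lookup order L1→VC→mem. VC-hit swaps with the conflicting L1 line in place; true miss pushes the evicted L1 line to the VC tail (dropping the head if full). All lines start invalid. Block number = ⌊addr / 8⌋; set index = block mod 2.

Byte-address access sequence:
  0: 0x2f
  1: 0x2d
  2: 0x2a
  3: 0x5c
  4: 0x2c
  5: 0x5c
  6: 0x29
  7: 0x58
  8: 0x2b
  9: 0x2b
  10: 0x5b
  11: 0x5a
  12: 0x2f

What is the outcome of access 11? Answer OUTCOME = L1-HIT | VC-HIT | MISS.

  [0] addr=0x2f blk=5 s=1: MISS | VC []
  [1] addr=0x2d blk=5 s=1: L1-HIT | VC []
  [2] addr=0x2a blk=5 s=1: L1-HIT | VC []
  [3] addr=0x5c blk=11 s=1: MISS | VC [5]
  [4] addr=0x2c blk=5 s=1: VC-HIT | VC [11]
  [5] addr=0x5c blk=11 s=1: VC-HIT | VC [5]
  [6] addr=0x29 blk=5 s=1: VC-HIT | VC [11]
  [7] addr=0x58 blk=11 s=1: VC-HIT | VC [5]
  [8] addr=0x2b blk=5 s=1: VC-HIT | VC [11]
  [9] addr=0x2b blk=5 s=1: L1-HIT | VC [11]
  [10] addr=0x5b blk=11 s=1: VC-HIT | VC [5]
  [11] addr=0x5a blk=11 s=1: L1-HIT | VC [5]
  [12] addr=0x2f blk=5 s=1: VC-HIT | VC [11]

OUTCOME = L1-HIT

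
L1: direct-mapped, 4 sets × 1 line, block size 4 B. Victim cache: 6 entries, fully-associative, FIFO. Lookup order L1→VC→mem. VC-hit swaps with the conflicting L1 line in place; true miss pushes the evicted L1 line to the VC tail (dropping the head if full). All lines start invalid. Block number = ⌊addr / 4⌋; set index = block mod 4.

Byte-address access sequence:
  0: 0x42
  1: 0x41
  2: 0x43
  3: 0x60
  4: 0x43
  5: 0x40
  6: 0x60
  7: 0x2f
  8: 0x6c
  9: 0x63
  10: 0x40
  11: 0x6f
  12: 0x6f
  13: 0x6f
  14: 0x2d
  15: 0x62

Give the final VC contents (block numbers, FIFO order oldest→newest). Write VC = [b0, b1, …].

#0 0x42→b16/s0 MISS; vc=[]
#1 0x41→b16/s0 L1-HIT; vc=[]
#2 0x43→b16/s0 L1-HIT; vc=[]
#3 0x60→b24/s0 MISS; vc=[16]
#4 0x43→b16/s0 VC-HIT; vc=[24]
#5 0x40→b16/s0 L1-HIT; vc=[24]
#6 0x60→b24/s0 VC-HIT; vc=[16]
#7 0x2f→b11/s3 MISS; vc=[16]
#8 0x6c→b27/s3 MISS; vc=[16,11]
#9 0x63→b24/s0 L1-HIT; vc=[16,11]
#10 0x40→b16/s0 VC-HIT; vc=[24,11]
#11 0x6f→b27/s3 L1-HIT; vc=[24,11]
#12 0x6f→b27/s3 L1-HIT; vc=[24,11]
#13 0x6f→b27/s3 L1-HIT; vc=[24,11]
#14 0x2d→b11/s3 VC-HIT; vc=[24,27]
#15 0x62→b24/s0 VC-HIT; vc=[16,27]

VC = [16, 27]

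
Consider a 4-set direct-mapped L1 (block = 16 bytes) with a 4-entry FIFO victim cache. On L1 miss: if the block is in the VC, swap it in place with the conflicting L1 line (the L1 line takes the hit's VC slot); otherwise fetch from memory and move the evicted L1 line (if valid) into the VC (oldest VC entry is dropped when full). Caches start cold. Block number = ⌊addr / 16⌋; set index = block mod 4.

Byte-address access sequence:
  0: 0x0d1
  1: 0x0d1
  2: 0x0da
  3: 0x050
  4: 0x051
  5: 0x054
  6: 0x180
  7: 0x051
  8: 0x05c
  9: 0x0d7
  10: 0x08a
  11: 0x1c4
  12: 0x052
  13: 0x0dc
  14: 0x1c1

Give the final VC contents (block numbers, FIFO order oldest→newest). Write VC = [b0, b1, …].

  [0] addr=0xd1 blk=13 s=1: MISS | VC []
  [1] addr=0xd1 blk=13 s=1: L1-HIT | VC []
  [2] addr=0xda blk=13 s=1: L1-HIT | VC []
  [3] addr=0x50 blk=5 s=1: MISS | VC [13]
  [4] addr=0x51 blk=5 s=1: L1-HIT | VC [13]
  [5] addr=0x54 blk=5 s=1: L1-HIT | VC [13]
  [6] addr=0x180 blk=24 s=0: MISS | VC [13]
  [7] addr=0x51 blk=5 s=1: L1-HIT | VC [13]
  [8] addr=0x5c blk=5 s=1: L1-HIT | VC [13]
  [9] addr=0xd7 blk=13 s=1: VC-HIT | VC [5]
  [10] addr=0x8a blk=8 s=0: MISS | VC [5, 24]
  [11] addr=0x1c4 blk=28 s=0: MISS | VC [5, 24, 8]
  [12] addr=0x52 blk=5 s=1: VC-HIT | VC [13, 24, 8]
  [13] addr=0xdc blk=13 s=1: VC-HIT | VC [5, 24, 8]
  [14] addr=0x1c1 blk=28 s=0: L1-HIT | VC [5, 24, 8]

VC = [5, 24, 8]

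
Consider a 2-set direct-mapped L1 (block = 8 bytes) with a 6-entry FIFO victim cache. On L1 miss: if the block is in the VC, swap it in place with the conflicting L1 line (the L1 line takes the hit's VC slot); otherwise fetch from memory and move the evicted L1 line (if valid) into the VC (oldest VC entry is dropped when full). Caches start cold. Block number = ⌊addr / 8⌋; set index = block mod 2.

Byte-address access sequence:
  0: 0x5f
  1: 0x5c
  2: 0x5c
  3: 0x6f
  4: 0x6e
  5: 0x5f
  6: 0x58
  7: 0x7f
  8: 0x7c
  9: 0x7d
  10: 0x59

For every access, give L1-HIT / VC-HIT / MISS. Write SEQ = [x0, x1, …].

SEQ = [MISS, L1-HIT, L1-HIT, MISS, L1-HIT, VC-HIT, L1-HIT, MISS, L1-HIT, L1-HIT, VC-HIT]

0: 0x5f (blk 11, set 1) → MISS  vc=[]
1: 0x5c (blk 11, set 1) → L1-HIT  vc=[]
2: 0x5c (blk 11, set 1) → L1-HIT  vc=[]
3: 0x6f (blk 13, set 1) → MISS  vc=[11]
4: 0x6e (blk 13, set 1) → L1-HIT  vc=[11]
5: 0x5f (blk 11, set 1) → VC-HIT  vc=[13]
6: 0x58 (blk 11, set 1) → L1-HIT  vc=[13]
7: 0x7f (blk 15, set 1) → MISS  vc=[13, 11]
8: 0x7c (blk 15, set 1) → L1-HIT  vc=[13, 11]
9: 0x7d (blk 15, set 1) → L1-HIT  vc=[13, 11]
10: 0x59 (blk 11, set 1) → VC-HIT  vc=[13, 15]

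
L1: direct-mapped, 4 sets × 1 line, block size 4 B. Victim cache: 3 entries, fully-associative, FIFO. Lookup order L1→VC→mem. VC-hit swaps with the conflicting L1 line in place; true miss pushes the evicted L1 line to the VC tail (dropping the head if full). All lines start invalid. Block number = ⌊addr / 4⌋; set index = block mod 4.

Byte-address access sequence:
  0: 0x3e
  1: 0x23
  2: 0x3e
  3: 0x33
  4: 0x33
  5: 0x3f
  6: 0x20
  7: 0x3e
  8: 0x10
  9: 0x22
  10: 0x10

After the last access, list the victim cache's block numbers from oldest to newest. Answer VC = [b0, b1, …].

VC = [12, 8]

#0 0x3e→b15/s3 MISS; vc=[]
#1 0x23→b8/s0 MISS; vc=[]
#2 0x3e→b15/s3 L1-HIT; vc=[]
#3 0x33→b12/s0 MISS; vc=[8]
#4 0x33→b12/s0 L1-HIT; vc=[8]
#5 0x3f→b15/s3 L1-HIT; vc=[8]
#6 0x20→b8/s0 VC-HIT; vc=[12]
#7 0x3e→b15/s3 L1-HIT; vc=[12]
#8 0x10→b4/s0 MISS; vc=[12,8]
#9 0x22→b8/s0 VC-HIT; vc=[12,4]
#10 0x10→b4/s0 VC-HIT; vc=[12,8]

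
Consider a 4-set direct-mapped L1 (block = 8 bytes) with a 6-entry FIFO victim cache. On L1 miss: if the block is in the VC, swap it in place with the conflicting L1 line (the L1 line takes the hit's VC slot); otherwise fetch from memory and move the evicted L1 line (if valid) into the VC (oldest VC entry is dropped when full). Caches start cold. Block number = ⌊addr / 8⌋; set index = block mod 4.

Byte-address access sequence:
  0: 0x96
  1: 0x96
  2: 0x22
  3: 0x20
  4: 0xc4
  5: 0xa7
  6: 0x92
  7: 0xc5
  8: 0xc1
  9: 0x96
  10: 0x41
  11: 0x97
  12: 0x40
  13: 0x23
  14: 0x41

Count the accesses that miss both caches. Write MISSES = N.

0: 0x96 (blk 18, set 2) → MISS  vc=[]
1: 0x96 (blk 18, set 2) → L1-HIT  vc=[]
2: 0x22 (blk 4, set 0) → MISS  vc=[]
3: 0x20 (blk 4, set 0) → L1-HIT  vc=[]
4: 0xc4 (blk 24, set 0) → MISS  vc=[4]
5: 0xa7 (blk 20, set 0) → MISS  vc=[4, 24]
6: 0x92 (blk 18, set 2) → L1-HIT  vc=[4, 24]
7: 0xc5 (blk 24, set 0) → VC-HIT  vc=[4, 20]
8: 0xc1 (blk 24, set 0) → L1-HIT  vc=[4, 20]
9: 0x96 (blk 18, set 2) → L1-HIT  vc=[4, 20]
10: 0x41 (blk 8, set 0) → MISS  vc=[4, 20, 24]
11: 0x97 (blk 18, set 2) → L1-HIT  vc=[4, 20, 24]
12: 0x40 (blk 8, set 0) → L1-HIT  vc=[4, 20, 24]
13: 0x23 (blk 4, set 0) → VC-HIT  vc=[8, 20, 24]
14: 0x41 (blk 8, set 0) → VC-HIT  vc=[4, 20, 24]

MISSES = 5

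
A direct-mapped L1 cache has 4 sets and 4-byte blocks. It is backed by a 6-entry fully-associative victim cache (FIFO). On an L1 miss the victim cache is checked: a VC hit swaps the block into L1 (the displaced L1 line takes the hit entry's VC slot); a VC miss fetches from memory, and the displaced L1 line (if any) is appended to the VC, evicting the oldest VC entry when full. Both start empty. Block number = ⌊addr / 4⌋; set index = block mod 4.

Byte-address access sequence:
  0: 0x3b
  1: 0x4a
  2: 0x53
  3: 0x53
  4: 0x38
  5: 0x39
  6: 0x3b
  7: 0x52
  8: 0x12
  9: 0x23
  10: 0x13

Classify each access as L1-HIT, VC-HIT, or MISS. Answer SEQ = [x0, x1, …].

SEQ = [MISS, MISS, MISS, L1-HIT, VC-HIT, L1-HIT, L1-HIT, L1-HIT, MISS, MISS, VC-HIT]

  [0] addr=0x3b blk=14 s=2: MISS | VC []
  [1] addr=0x4a blk=18 s=2: MISS | VC [14]
  [2] addr=0x53 blk=20 s=0: MISS | VC [14]
  [3] addr=0x53 blk=20 s=0: L1-HIT | VC [14]
  [4] addr=0x38 blk=14 s=2: VC-HIT | VC [18]
  [5] addr=0x39 blk=14 s=2: L1-HIT | VC [18]
  [6] addr=0x3b blk=14 s=2: L1-HIT | VC [18]
  [7] addr=0x52 blk=20 s=0: L1-HIT | VC [18]
  [8] addr=0x12 blk=4 s=0: MISS | VC [18, 20]
  [9] addr=0x23 blk=8 s=0: MISS | VC [18, 20, 4]
  [10] addr=0x13 blk=4 s=0: VC-HIT | VC [18, 20, 8]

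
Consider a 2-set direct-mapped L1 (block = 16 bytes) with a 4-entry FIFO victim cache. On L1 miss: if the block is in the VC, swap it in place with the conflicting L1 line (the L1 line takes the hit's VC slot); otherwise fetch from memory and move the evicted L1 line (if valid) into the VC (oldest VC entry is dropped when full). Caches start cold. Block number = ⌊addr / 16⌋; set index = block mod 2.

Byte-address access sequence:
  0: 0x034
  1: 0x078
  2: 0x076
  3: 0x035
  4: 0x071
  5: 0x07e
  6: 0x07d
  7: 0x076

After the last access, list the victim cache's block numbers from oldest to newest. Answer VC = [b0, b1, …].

  [0] addr=0x34 blk=3 s=1: MISS | VC []
  [1] addr=0x78 blk=7 s=1: MISS | VC [3]
  [2] addr=0x76 blk=7 s=1: L1-HIT | VC [3]
  [3] addr=0x35 blk=3 s=1: VC-HIT | VC [7]
  [4] addr=0x71 blk=7 s=1: VC-HIT | VC [3]
  [5] addr=0x7e blk=7 s=1: L1-HIT | VC [3]
  [6] addr=0x7d blk=7 s=1: L1-HIT | VC [3]
  [7] addr=0x76 blk=7 s=1: L1-HIT | VC [3]

VC = [3]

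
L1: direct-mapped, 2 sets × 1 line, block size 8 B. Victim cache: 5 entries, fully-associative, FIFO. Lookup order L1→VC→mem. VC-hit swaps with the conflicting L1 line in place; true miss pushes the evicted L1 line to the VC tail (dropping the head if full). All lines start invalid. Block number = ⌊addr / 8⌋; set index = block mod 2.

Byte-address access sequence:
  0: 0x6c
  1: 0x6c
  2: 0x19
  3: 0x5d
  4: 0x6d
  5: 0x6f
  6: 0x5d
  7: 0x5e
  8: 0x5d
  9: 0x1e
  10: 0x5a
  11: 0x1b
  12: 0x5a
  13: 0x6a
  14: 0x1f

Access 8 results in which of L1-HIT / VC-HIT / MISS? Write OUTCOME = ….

  [0] addr=0x6c blk=13 s=1: MISS | VC []
  [1] addr=0x6c blk=13 s=1: L1-HIT | VC []
  [2] addr=0x19 blk=3 s=1: MISS | VC [13]
  [3] addr=0x5d blk=11 s=1: MISS | VC [13, 3]
  [4] addr=0x6d blk=13 s=1: VC-HIT | VC [11, 3]
  [5] addr=0x6f blk=13 s=1: L1-HIT | VC [11, 3]
  [6] addr=0x5d blk=11 s=1: VC-HIT | VC [13, 3]
  [7] addr=0x5e blk=11 s=1: L1-HIT | VC [13, 3]
  [8] addr=0x5d blk=11 s=1: L1-HIT | VC [13, 3]
  [9] addr=0x1e blk=3 s=1: VC-HIT | VC [13, 11]
  [10] addr=0x5a blk=11 s=1: VC-HIT | VC [13, 3]
  [11] addr=0x1b blk=3 s=1: VC-HIT | VC [13, 11]
  [12] addr=0x5a blk=11 s=1: VC-HIT | VC [13, 3]
  [13] addr=0x6a blk=13 s=1: VC-HIT | VC [11, 3]
  [14] addr=0x1f blk=3 s=1: VC-HIT | VC [11, 13]

OUTCOME = L1-HIT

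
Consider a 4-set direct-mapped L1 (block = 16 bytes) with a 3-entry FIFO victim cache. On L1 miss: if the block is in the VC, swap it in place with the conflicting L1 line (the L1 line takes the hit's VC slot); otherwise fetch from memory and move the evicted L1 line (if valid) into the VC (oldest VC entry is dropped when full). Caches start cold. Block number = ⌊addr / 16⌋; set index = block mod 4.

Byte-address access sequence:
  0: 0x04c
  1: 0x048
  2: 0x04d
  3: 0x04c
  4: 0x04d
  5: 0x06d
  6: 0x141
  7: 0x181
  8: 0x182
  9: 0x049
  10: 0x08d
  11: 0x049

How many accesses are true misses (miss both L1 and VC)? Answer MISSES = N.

0: 0x4c (blk 4, set 0) → MISS  vc=[]
1: 0x48 (blk 4, set 0) → L1-HIT  vc=[]
2: 0x4d (blk 4, set 0) → L1-HIT  vc=[]
3: 0x4c (blk 4, set 0) → L1-HIT  vc=[]
4: 0x4d (blk 4, set 0) → L1-HIT  vc=[]
5: 0x6d (blk 6, set 2) → MISS  vc=[]
6: 0x141 (blk 20, set 0) → MISS  vc=[4]
7: 0x181 (blk 24, set 0) → MISS  vc=[4, 20]
8: 0x182 (blk 24, set 0) → L1-HIT  vc=[4, 20]
9: 0x49 (blk 4, set 0) → VC-HIT  vc=[24, 20]
10: 0x8d (blk 8, set 0) → MISS  vc=[24, 20, 4]
11: 0x49 (blk 4, set 0) → VC-HIT  vc=[24, 20, 8]

MISSES = 5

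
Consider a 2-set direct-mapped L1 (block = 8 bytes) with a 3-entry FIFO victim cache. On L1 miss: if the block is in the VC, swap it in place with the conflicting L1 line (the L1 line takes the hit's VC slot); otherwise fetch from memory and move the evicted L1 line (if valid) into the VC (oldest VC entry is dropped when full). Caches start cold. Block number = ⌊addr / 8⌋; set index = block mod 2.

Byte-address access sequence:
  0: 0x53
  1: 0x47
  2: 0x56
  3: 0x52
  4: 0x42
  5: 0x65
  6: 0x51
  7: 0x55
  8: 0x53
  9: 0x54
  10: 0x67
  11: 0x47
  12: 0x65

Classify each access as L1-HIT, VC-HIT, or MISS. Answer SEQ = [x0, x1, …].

SEQ = [MISS, MISS, VC-HIT, L1-HIT, VC-HIT, MISS, VC-HIT, L1-HIT, L1-HIT, L1-HIT, VC-HIT, VC-HIT, VC-HIT]

  [0] addr=0x53 blk=10 s=0: MISS | VC []
  [1] addr=0x47 blk=8 s=0: MISS | VC [10]
  [2] addr=0x56 blk=10 s=0: VC-HIT | VC [8]
  [3] addr=0x52 blk=10 s=0: L1-HIT | VC [8]
  [4] addr=0x42 blk=8 s=0: VC-HIT | VC [10]
  [5] addr=0x65 blk=12 s=0: MISS | VC [10, 8]
  [6] addr=0x51 blk=10 s=0: VC-HIT | VC [12, 8]
  [7] addr=0x55 blk=10 s=0: L1-HIT | VC [12, 8]
  [8] addr=0x53 blk=10 s=0: L1-HIT | VC [12, 8]
  [9] addr=0x54 blk=10 s=0: L1-HIT | VC [12, 8]
  [10] addr=0x67 blk=12 s=0: VC-HIT | VC [10, 8]
  [11] addr=0x47 blk=8 s=0: VC-HIT | VC [10, 12]
  [12] addr=0x65 blk=12 s=0: VC-HIT | VC [10, 8]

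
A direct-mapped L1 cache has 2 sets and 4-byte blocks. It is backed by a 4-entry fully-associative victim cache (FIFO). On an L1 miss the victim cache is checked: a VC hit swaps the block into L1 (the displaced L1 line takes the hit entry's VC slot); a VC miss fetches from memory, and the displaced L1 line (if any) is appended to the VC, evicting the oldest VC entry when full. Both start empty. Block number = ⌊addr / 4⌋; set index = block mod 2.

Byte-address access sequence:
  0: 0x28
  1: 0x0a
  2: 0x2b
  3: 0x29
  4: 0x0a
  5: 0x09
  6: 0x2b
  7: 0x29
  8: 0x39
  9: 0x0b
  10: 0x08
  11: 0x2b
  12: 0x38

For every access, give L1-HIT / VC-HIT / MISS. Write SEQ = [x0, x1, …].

SEQ = [MISS, MISS, VC-HIT, L1-HIT, VC-HIT, L1-HIT, VC-HIT, L1-HIT, MISS, VC-HIT, L1-HIT, VC-HIT, VC-HIT]

#0 0x28→b10/s0 MISS; vc=[]
#1 0xa→b2/s0 MISS; vc=[10]
#2 0x2b→b10/s0 VC-HIT; vc=[2]
#3 0x29→b10/s0 L1-HIT; vc=[2]
#4 0xa→b2/s0 VC-HIT; vc=[10]
#5 0x9→b2/s0 L1-HIT; vc=[10]
#6 0x2b→b10/s0 VC-HIT; vc=[2]
#7 0x29→b10/s0 L1-HIT; vc=[2]
#8 0x39→b14/s0 MISS; vc=[2,10]
#9 0xb→b2/s0 VC-HIT; vc=[14,10]
#10 0x8→b2/s0 L1-HIT; vc=[14,10]
#11 0x2b→b10/s0 VC-HIT; vc=[14,2]
#12 0x38→b14/s0 VC-HIT; vc=[10,2]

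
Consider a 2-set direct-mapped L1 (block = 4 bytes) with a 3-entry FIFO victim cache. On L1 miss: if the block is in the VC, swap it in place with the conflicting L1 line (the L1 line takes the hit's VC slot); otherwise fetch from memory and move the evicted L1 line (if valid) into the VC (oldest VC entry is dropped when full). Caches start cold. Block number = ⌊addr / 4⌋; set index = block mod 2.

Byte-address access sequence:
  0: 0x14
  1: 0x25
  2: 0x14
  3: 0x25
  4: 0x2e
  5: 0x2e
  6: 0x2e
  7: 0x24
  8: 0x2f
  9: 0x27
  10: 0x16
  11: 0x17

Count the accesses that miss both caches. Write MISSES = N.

#0 0x14→b5/s1 MISS; vc=[]
#1 0x25→b9/s1 MISS; vc=[5]
#2 0x14→b5/s1 VC-HIT; vc=[9]
#3 0x25→b9/s1 VC-HIT; vc=[5]
#4 0x2e→b11/s1 MISS; vc=[5,9]
#5 0x2e→b11/s1 L1-HIT; vc=[5,9]
#6 0x2e→b11/s1 L1-HIT; vc=[5,9]
#7 0x24→b9/s1 VC-HIT; vc=[5,11]
#8 0x2f→b11/s1 VC-HIT; vc=[5,9]
#9 0x27→b9/s1 VC-HIT; vc=[5,11]
#10 0x16→b5/s1 VC-HIT; vc=[9,11]
#11 0x17→b5/s1 L1-HIT; vc=[9,11]

MISSES = 3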